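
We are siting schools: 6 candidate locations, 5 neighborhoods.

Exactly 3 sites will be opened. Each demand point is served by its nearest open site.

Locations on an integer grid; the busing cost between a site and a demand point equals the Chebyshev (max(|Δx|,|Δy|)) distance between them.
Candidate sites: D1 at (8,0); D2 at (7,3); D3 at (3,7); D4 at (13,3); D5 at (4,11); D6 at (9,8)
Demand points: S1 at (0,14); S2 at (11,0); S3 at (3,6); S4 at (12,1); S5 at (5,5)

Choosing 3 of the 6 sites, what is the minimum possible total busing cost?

12

Open {D3, D4, D5}.
  S1→D5 4, S2→D4 3, S3→D3 1, S4→D4 2, S5→D3 2  ⇒ total 12.
Compare {D1, D3, D5}: total 14.
Compare {D1, D3, D4}: total 15.
No size-3 selection does better; minimum is 12.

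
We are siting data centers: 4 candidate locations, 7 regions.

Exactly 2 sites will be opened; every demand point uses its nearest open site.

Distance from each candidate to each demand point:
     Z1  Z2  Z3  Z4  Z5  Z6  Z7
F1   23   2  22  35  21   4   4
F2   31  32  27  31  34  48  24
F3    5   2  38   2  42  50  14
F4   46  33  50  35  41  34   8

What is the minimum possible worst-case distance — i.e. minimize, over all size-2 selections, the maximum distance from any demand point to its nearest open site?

Open {F1, F3}.
  Farthest demand point is Z3 at distance 22 (to F1); all others are ≤ 22.
With {F1, F2} the worst case is 31.
With {F2, F4} the worst case is 34.
No size-2 selection achieves below 22.

22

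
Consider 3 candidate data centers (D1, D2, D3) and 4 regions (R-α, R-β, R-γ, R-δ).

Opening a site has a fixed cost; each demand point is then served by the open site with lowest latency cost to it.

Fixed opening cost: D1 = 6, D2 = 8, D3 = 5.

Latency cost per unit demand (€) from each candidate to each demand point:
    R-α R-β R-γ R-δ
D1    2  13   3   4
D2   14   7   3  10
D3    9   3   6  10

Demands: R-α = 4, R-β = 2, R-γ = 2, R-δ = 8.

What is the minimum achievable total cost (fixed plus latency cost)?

Open {D1, D3}: assign each demand point to its cheapest open site.
  R-α→D1 4×2=8, R-β→D3 2×3=6, R-γ→D1 2×3=6, R-δ→D1 8×4=32
  latency cost 52, fixed 11 → total 63.
Compare {D1, D2, D3}: latency cost 52 + fixed 19 = 71.
Compare {D1, D2}: latency cost 60 + fixed 14 = 74.
Compare {D1}: latency cost 72 + fixed 6 = 78.
All other subsets cost ≥ 71. Minimum total cost: 63.

63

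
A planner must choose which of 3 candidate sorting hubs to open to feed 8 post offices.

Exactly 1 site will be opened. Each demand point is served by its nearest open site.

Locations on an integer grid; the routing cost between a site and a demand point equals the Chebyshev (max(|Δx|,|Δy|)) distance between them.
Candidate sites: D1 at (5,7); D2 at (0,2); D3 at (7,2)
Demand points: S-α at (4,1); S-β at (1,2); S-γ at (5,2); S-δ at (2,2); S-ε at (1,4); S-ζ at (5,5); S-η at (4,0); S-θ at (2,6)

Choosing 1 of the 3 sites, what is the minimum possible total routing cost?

27

Open {D2}.
  S-α→D2 4, S-β→D2 1, S-γ→D2 5, S-δ→D2 2, S-ε→D2 2, S-ζ→D2 5, S-η→D2 4, S-θ→D2 4  ⇒ total 27.
Compare {D3}: total 33.
Compare {D1}: total 37.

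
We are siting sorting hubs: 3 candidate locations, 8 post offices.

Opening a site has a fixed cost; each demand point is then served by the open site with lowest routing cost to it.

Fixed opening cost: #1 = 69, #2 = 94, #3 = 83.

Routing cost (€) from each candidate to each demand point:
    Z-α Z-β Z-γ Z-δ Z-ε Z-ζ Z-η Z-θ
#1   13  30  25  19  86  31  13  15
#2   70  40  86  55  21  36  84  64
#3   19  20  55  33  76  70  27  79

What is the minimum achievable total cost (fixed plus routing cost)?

Open {#1}: assign each demand point to its cheapest open site.
  Z-α→#1 13, Z-β→#1 30, Z-γ→#1 25, Z-δ→#1 19, Z-ε→#1 86, Z-ζ→#1 31, Z-η→#1 13, Z-θ→#1 15
  routing cost 232, fixed 69 → total 301.
Compare {#1, #2}: routing cost 167 + fixed 163 = 330.
Compare {#1, #3}: routing cost 212 + fixed 152 = 364.
Compare {#1, #2, #3}: routing cost 157 + fixed 246 = 403.
All other subsets cost ≥ 330. Minimum total cost: 301.

301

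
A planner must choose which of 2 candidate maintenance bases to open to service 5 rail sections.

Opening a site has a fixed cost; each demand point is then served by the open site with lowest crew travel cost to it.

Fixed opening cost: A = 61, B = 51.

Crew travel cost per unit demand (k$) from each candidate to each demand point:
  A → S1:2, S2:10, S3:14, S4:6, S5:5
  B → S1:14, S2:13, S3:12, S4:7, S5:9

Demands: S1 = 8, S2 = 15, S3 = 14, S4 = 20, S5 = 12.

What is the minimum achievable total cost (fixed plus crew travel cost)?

603

Open {A}: assign each demand point to its cheapest open site.
  S1→A 8×2=16, S2→A 15×10=150, S3→A 14×14=196, S4→A 20×6=120, S5→A 12×5=60
  crew travel cost 542, fixed 61 → total 603.
Compare {A, B}: crew travel cost 514 + fixed 112 = 626.
Compare {B}: crew travel cost 723 + fixed 51 = 774.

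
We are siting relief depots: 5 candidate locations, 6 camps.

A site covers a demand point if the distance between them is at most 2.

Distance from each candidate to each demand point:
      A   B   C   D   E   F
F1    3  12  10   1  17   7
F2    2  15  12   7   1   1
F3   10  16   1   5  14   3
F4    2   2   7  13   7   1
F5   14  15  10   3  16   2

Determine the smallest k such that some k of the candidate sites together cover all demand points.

Coverage sets (demand points within 2 of each site):
  F1: {D}
  F2: {A, E, F}
  F3: {C}
  F4: {A, B, F}
  F5: {F}
No 3 sites suffice: every size-3 union leaves at least one demand point uncovered.
But {F1, F2, F3, F4} covers everything, so the minimum is 4.

4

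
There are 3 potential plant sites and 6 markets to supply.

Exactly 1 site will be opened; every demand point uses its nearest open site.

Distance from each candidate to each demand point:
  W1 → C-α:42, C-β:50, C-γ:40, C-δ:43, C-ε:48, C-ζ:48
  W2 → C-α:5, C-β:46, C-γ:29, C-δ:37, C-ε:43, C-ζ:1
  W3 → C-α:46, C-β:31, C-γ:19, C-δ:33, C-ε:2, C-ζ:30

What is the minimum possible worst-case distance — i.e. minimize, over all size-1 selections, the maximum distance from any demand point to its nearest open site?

Open {W2}.
  Farthest demand point is C-β at distance 46 (to W2); all others are ≤ 46.
With {W3} the worst case is 46.
With {W1} the worst case is 50.
No size-1 selection achieves below 46.

46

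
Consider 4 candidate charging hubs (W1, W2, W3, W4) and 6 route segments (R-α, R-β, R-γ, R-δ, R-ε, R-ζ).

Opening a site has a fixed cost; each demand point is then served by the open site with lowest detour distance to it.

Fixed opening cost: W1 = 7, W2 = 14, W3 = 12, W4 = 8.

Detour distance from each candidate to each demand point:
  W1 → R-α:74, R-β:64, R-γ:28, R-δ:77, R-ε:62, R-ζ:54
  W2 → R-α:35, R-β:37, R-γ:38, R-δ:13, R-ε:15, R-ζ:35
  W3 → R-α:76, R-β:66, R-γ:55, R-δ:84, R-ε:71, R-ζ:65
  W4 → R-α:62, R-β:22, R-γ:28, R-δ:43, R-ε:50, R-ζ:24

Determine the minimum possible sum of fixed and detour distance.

159

Open {W2, W4}: assign each demand point to its cheapest open site.
  R-α→W2 35, R-β→W4 22, R-γ→W4 28, R-δ→W2 13, R-ε→W2 15, R-ζ→W4 24
  detour distance 137, fixed 22 → total 159.
Compare {W1, W2, W4}: detour distance 137 + fixed 29 = 166.
Compare {W2, W3, W4}: detour distance 137 + fixed 34 = 171.
Compare {W1, W2, W3, W4}: detour distance 137 + fixed 41 = 178.
All other subsets cost ≥ 166. Minimum total cost: 159.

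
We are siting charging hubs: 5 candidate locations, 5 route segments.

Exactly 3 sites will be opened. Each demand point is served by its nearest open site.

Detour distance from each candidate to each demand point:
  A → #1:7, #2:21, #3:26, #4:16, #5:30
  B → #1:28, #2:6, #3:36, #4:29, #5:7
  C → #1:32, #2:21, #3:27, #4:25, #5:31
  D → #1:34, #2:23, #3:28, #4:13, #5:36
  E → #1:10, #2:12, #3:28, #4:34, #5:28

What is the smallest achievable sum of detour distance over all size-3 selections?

Open {A, B, D}.
  #1→A 7, #2→B 6, #3→A 26, #4→D 13, #5→B 7  ⇒ total 59.
Compare {A, B, C}: total 62.
Compare {A, B, E}: total 62.
No size-3 selection does better; minimum is 59.

59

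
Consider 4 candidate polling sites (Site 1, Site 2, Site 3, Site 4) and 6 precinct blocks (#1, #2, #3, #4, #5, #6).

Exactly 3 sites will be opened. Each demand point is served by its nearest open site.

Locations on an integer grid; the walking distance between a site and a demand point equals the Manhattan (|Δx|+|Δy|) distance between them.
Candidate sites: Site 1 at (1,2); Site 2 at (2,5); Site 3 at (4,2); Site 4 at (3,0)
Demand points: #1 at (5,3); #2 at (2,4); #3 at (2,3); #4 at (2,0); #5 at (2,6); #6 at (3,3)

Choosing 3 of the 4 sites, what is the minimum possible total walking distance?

Open {Site 2, Site 3, Site 4}.
  #1→Site 3 2, #2→Site 2 1, #3→Site 2 2, #4→Site 4 1, #5→Site 2 1, #6→Site 3 2  ⇒ total 9.
Compare {Site 1, Site 2, Site 3}: total 11.
Compare {Site 1, Site 2, Site 4}: total 13.
No size-3 selection does better; minimum is 9.

9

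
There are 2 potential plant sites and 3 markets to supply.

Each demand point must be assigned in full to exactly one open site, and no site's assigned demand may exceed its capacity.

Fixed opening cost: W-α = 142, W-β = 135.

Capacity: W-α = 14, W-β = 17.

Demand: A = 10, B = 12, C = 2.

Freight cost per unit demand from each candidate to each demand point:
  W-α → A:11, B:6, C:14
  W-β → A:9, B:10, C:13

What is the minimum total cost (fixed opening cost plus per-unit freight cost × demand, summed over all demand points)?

Open {W-α, W-β}; cheapest assignment that respects the capacities:
  W-α (cap 14, load 12): B — cost 12×6 = 72
  W-β (cap 17, load 12): A, C — cost 10×9 + 2×13 = 116
  Shipping 188, fixed 277 → total 465.
  Any other capacity-feasible assignment to {W-α, W-β} ships for at least 188.
Total demand is 24 and no other set of sites has combined capacity ≥ 24, so {W-α, W-β} is the only feasible choice of open sites. Minimum: 465.

465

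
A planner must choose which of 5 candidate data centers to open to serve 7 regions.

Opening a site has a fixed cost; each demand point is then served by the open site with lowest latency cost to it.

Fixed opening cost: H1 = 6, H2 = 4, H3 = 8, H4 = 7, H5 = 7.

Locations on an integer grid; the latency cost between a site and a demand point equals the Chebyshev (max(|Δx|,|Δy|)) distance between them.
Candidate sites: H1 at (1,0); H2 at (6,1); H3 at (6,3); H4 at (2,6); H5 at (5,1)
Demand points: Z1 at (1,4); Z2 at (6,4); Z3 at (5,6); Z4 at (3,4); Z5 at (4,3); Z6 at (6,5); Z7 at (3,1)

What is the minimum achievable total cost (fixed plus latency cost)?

27

Open {H3}: assign each demand point to its cheapest open site.
  Z1→H3 5, Z2→H3 1, Z3→H3 3, Z4→H3 3, Z5→H3 2, Z6→H3 2, Z7→H3 3
  latency cost 19, fixed 8 → total 27.
Compare {H2}: latency cost 25 + fixed 4 = 29.
Compare {H4}: latency cost 23 + fixed 7 = 30.
Compare {H5}: latency cost 23 + fixed 7 = 30.
All other subsets cost ≥ 29. Minimum total cost: 27.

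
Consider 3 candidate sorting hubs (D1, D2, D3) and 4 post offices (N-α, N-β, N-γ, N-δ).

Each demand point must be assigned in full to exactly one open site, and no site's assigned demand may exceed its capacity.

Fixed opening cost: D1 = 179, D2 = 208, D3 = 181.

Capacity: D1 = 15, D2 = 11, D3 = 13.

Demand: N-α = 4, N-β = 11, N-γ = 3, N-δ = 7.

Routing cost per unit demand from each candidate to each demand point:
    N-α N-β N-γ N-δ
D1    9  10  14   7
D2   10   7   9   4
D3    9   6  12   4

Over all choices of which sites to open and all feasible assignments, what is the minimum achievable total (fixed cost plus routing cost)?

Open {D1, D3}; cheapest assignment that respects the capacities:
  D1 (cap 15, load 14): N-α, N-γ, N-δ — cost 4×9 + 3×14 + 7×7 = 127
  D3 (cap 13, load 11): N-β — cost 11×6 = 66
  Shipping 193, fixed 360 → total 553.
  Any other capacity-feasible assignment to {D1, D3} ships for at least 193.
Compare {D1, D2}: its best feasible assignment gives total 588.
Compare {D1, D2, D3}: its best feasible assignment gives total 725.
Every other set of open sites that can feasibly serve all demand totals ≥ 588 even under its best assignment. Minimum: 553.

553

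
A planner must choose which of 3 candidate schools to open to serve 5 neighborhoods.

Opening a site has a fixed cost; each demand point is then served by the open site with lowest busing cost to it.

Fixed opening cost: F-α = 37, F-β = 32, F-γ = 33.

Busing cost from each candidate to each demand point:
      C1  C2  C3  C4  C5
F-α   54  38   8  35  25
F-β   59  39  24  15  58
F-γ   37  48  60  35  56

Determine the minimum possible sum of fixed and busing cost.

Open {F-α}: assign each demand point to its cheapest open site.
  C1→F-α 54, C2→F-α 38, C3→F-α 8, C4→F-α 35, C5→F-α 25
  busing cost 160, fixed 37 → total 197.
Compare {F-α, F-β}: busing cost 140 + fixed 69 = 209.
Compare {F-α, F-γ}: busing cost 143 + fixed 70 = 213.
Compare {F-α, F-β, F-γ}: busing cost 123 + fixed 102 = 225.
All other subsets cost ≥ 209. Minimum total cost: 197.

197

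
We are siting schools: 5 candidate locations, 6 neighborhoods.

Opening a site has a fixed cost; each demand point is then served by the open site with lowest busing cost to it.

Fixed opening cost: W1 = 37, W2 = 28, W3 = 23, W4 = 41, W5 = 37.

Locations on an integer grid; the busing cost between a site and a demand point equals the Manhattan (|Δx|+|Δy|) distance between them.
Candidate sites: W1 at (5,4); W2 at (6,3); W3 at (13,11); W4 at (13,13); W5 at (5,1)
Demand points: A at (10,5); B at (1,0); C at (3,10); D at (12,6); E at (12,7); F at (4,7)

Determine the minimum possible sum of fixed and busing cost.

77

Open {W2}: assign each demand point to its cheapest open site.
  A→W2 6, B→W2 8, C→W2 10, D→W2 9, E→W2 10, F→W2 6
  busing cost 49, fixed 28 → total 77.
Compare {W1}: busing cost 45 + fixed 37 = 82.
Compare {W3}: busing cost 67 + fixed 23 = 90.
Compare {W2, W3}: busing cost 41 + fixed 51 = 92.
All other subsets cost ≥ 82. Minimum total cost: 77.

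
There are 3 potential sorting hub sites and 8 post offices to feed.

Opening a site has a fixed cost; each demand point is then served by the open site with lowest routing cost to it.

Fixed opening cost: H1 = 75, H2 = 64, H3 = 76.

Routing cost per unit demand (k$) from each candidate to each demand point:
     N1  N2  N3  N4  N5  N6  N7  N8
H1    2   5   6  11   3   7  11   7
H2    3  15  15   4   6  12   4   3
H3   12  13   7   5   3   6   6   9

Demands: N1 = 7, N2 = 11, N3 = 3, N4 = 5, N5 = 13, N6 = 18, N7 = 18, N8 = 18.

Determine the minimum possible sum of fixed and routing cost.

537

Open {H1, H2}: assign each demand point to its cheapest open site.
  N1→H1 7×2=14, N2→H1 11×5=55, N3→H1 3×6=18, N4→H2 5×4=20, N5→H1 13×3=39, N6→H1 18×7=126, N7→H2 18×4=72, N8→H2 18×3=54
  routing cost 398, fixed 139 → total 537.
Compare {H1, H2, H3}: routing cost 380 + fixed 215 = 595.
Compare {H2, H3}: routing cost 478 + fixed 140 = 618.
Compare {H1, H3}: routing cost 493 + fixed 151 = 644.
All other subsets cost ≥ 595. Minimum total cost: 537.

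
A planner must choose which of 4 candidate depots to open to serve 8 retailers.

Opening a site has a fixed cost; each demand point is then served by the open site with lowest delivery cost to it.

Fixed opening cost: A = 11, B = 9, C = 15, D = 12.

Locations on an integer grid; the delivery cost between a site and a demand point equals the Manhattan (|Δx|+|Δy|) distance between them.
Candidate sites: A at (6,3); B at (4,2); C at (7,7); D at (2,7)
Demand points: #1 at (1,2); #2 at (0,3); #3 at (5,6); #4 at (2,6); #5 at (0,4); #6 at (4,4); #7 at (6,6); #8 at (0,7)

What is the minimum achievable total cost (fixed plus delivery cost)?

46

Open {D}: assign each demand point to its cheapest open site.
  #1→D 6, #2→D 6, #3→D 4, #4→D 1, #5→D 5, #6→D 5, #7→D 5, #8→D 2
  delivery cost 34, fixed 12 → total 46.
Compare {B, D}: delivery cost 27 + fixed 21 = 48.
Compare {B}: delivery cost 42 + fixed 9 = 51.
Compare {A, D}: delivery cost 30 + fixed 23 = 53.
All other subsets cost ≥ 48. Minimum total cost: 46.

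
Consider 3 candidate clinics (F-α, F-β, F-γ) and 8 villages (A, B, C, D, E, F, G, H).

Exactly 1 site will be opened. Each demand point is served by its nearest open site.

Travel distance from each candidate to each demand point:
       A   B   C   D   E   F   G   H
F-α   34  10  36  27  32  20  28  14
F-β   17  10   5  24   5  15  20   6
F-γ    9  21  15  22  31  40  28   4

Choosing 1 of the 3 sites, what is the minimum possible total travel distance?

Open {F-β}.
  A→F-β 17, B→F-β 10, C→F-β 5, D→F-β 24, E→F-β 5, F→F-β 15, G→F-β 20, H→F-β 6  ⇒ total 102.
Compare {F-γ}: total 170.
Compare {F-α}: total 201.

102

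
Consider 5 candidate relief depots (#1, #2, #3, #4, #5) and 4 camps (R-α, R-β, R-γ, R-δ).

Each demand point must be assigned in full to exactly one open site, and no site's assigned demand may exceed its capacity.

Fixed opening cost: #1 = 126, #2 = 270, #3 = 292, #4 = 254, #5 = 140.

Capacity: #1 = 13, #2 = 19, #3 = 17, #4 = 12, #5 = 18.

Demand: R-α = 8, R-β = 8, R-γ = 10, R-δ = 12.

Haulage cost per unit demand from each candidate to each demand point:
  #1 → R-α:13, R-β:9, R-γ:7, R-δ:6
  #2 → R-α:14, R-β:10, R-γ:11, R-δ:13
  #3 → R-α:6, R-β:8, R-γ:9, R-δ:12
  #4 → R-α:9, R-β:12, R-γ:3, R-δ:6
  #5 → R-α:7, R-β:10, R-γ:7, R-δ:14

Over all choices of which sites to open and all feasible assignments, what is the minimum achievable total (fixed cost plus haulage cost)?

758

Open {#1, #4, #5}; cheapest assignment that respects the capacities:
  #1 (cap 13, load 12): R-δ — cost 12×6 = 72
  #4 (cap 12, load 10): R-γ — cost 10×3 = 30
  #5 (cap 18, load 16): R-α, R-β — cost 8×7 + 8×10 = 136
  Shipping 238, fixed 520 → total 758.
  Any other capacity-feasible assignment to {#1, #4, #5} ships for at least 238.
Compare {#1, #3, #5}: its best feasible assignment gives total 812.
Compare {#1, #2, #5}: its best feasible assignment gives total 814.
Every other set of open sites that can feasibly serve all demand totals ≥ 812 even under its best assignment. Minimum: 758.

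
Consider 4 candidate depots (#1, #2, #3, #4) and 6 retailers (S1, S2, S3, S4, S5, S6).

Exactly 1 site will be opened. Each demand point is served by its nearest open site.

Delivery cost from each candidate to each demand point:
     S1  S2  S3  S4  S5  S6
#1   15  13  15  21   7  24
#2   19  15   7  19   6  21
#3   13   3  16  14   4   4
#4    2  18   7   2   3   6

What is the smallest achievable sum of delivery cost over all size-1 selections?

38

Open {#4}.
  S1→#4 2, S2→#4 18, S3→#4 7, S4→#4 2, S5→#4 3, S6→#4 6  ⇒ total 38.
Compare {#3}: total 54.
Compare {#2}: total 87.
No size-1 selection does better; minimum is 38.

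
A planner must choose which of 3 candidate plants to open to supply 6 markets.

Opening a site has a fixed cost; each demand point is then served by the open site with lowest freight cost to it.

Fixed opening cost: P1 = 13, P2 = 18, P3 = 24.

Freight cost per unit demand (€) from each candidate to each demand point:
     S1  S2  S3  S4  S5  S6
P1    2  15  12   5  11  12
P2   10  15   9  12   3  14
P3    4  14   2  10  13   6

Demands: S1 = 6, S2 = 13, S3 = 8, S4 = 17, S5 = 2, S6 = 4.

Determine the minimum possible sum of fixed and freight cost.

378

Open {P1, P3}: assign each demand point to its cheapest open site.
  S1→P1 6×2=12, S2→P3 13×14=182, S3→P3 8×2=16, S4→P1 17×5=85, S5→P1 2×11=22, S6→P3 4×6=24
  freight cost 341, fixed 37 → total 378.
Compare {P1, P2, P3}: freight cost 325 + fixed 55 = 380.
Compare {P1, P2}: freight cost 418 + fixed 31 = 449.
Compare {P2, P3}: freight cost 422 + fixed 42 = 464.
All other subsets cost ≥ 380. Minimum total cost: 378.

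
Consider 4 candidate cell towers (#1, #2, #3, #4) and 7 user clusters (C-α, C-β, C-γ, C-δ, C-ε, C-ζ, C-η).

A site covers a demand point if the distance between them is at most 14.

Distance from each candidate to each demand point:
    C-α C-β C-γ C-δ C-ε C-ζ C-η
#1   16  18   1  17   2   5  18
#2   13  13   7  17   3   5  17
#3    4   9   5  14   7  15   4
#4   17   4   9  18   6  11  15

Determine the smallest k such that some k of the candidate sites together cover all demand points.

Coverage sets (demand points within 14 of each site):
  #1: {C-γ, C-ε, C-ζ}
  #2: {C-α, C-β, C-γ, C-ε, C-ζ}
  #3: {C-α, C-β, C-γ, C-δ, C-ε, C-η}
  #4: {C-β, C-γ, C-ε, C-ζ}
No single site covers all 7 demand points.
But {#1, #3} covers everything, so the minimum is 2.

2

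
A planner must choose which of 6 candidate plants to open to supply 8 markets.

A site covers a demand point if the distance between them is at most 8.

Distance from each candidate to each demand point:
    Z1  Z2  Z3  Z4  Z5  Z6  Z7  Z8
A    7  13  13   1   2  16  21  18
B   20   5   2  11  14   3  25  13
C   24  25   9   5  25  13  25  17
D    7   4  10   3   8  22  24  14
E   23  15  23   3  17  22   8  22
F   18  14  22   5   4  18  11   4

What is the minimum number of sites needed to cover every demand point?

Coverage sets (demand points within 8 of each site):
  A: {Z1, Z4, Z5}
  B: {Z2, Z3, Z6}
  C: {Z4}
  D: {Z1, Z2, Z4, Z5}
  E: {Z4, Z7}
  F: {Z4, Z5, Z8}
No 3 sites suffice: every size-3 union leaves at least one demand point uncovered.
But {A, B, E, F} covers everything, so the minimum is 4.

4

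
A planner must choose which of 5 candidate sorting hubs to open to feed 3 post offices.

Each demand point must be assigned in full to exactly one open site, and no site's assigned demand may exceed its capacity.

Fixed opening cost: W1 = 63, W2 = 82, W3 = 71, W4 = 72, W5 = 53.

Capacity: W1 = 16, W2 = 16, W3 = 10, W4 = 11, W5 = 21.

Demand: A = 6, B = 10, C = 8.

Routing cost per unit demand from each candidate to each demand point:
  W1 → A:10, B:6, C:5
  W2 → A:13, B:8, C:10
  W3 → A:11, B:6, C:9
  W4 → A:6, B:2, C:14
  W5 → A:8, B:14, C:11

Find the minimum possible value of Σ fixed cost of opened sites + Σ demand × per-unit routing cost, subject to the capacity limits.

255

Open {W1, W4}; cheapest assignment that respects the capacities:
  W1 (cap 16, load 14): A, C — cost 6×10 + 8×5 = 100
  W4 (cap 11, load 10): B — cost 10×2 = 20
  Shipping 120, fixed 135 → total 255.
  Any other capacity-feasible assignment to {W1, W4} ships for at least 120.
Compare {W4, W5}: its best feasible assignment gives total 281.
Compare {W1, W3}: its best feasible assignment gives total 294.
Every other set of open sites that can feasibly serve all demand totals ≥ 281 even under its best assignment. Minimum: 255.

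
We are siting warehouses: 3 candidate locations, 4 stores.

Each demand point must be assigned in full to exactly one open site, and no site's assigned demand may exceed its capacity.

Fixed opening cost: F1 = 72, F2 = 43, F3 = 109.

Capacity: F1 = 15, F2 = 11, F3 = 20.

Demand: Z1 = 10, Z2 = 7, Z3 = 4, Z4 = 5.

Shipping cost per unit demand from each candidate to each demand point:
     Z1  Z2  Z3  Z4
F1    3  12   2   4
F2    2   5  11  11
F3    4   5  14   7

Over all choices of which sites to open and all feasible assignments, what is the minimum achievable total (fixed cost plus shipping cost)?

Open {F1, F2}; cheapest assignment that respects the capacities:
  F1 (cap 15, load 15): Z1, Z4 — cost 10×3 + 5×4 = 50
  F2 (cap 11, load 11): Z2, Z3 — cost 7×5 + 4×11 = 79
  Shipping 129, fixed 115 → total 244.
  Any other capacity-feasible assignment to {F1, F2} ships for at least 129.
Compare {F1, F3}: its best feasible assignment gives total 284.
Compare {F2, F3}: its best feasible assignment gives total 298.
Every other set of open sites that can feasibly serve all demand totals ≥ 284 even under its best assignment. Minimum: 244.

244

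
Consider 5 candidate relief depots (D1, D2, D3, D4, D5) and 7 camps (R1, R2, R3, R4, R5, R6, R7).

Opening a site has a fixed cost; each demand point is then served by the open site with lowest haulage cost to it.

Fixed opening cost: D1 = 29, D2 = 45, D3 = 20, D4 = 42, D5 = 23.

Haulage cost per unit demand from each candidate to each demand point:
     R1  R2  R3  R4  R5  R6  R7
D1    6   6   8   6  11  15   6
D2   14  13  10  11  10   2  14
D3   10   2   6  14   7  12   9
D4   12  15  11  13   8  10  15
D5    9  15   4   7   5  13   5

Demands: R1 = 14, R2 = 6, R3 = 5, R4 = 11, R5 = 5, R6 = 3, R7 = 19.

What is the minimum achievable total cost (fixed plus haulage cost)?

Open {D1, D3, D5}: assign each demand point to its cheapest open site.
  R1→D1 14×6=84, R2→D3 6×2=12, R3→D5 5×4=20, R4→D1 11×6=66, R5→D5 5×5=25, R6→D3 3×12=36, R7→D5 19×5=95
  haulage cost 338, fixed 72 → total 410.
Compare {D1, D5}: haulage cost 365 + fixed 52 = 417.
Compare {D1, D2, D3, D5}: haulage cost 308 + fixed 117 = 425.
Compare {D1, D3}: haulage cost 377 + fixed 49 = 426.
All other subsets cost ≥ 417. Minimum total cost: 410.

410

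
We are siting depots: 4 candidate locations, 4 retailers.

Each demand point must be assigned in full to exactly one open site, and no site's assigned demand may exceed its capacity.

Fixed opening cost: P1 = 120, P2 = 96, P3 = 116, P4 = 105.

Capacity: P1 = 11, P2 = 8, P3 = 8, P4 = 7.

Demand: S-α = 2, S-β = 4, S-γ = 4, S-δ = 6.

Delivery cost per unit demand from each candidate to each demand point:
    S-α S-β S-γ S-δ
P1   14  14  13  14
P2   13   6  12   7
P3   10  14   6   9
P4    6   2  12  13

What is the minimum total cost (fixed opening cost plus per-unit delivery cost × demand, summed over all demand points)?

358

Open {P2, P3}; cheapest assignment that respects the capacities:
  P2 (cap 8, load 8): S-β, S-γ — cost 4×6 + 4×12 = 72
  P3 (cap 8, load 8): S-α, S-δ — cost 2×10 + 6×9 = 74
  Shipping 146, fixed 212 → total 358.
  Any other capacity-feasible assignment to {P2, P3} ships for at least 146.
Compare {P1, P4}: its best feasible assignment gives total 381.
Compare {P1, P2}: its best feasible assignment gives total 392.
Every other set of open sites that can feasibly serve all demand totals ≥ 381 even under its best assignment. Minimum: 358.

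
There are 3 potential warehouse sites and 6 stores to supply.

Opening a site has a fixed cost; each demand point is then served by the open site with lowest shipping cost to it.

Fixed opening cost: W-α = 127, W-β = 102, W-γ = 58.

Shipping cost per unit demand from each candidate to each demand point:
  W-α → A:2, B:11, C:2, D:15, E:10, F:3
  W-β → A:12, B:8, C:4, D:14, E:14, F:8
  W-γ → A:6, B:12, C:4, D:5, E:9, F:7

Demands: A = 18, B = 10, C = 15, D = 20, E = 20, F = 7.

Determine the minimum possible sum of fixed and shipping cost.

Open {W-α, W-γ}: assign each demand point to its cheapest open site.
  A→W-α 18×2=36, B→W-α 10×11=110, C→W-α 15×2=30, D→W-γ 20×5=100, E→W-γ 20×9=180, F→W-α 7×3=21
  shipping cost 477, fixed 185 → total 662.
Compare {W-γ}: shipping cost 617 + fixed 58 = 675.
Compare {W-α, W-β, W-γ}: shipping cost 447 + fixed 287 = 734.
Compare {W-β, W-γ}: shipping cost 577 + fixed 160 = 737.
All other subsets cost ≥ 675. Minimum total cost: 662.

662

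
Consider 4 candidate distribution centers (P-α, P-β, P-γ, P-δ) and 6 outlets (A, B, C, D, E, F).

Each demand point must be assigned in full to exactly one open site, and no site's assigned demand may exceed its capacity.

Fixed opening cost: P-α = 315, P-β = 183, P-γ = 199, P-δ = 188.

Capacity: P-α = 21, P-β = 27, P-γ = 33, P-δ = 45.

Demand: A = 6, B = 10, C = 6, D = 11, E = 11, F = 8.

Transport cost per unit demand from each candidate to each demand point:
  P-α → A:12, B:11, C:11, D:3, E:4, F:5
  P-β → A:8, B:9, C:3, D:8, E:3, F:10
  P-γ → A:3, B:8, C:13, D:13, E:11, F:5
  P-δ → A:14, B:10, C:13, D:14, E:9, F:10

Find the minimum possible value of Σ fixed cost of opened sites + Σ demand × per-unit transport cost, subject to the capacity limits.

719

Open {P-β, P-γ}; cheapest assignment that respects the capacities:
  P-β (cap 27, load 22): D, E — cost 11×8 + 11×3 = 121
  P-γ (cap 33, load 30): A, B, C, F — cost 6×3 + 10×8 + 6×13 + 8×5 = 216
  Shipping 337, fixed 382 → total 719.
  Any other capacity-feasible assignment to {P-β, P-γ} ships for at least 337.
Compare {P-β, P-δ}: its best feasible assignment gives total 804.
Compare {P-γ, P-δ}: its best feasible assignment gives total 856.
Every other set of open sites that can feasibly serve all demand totals ≥ 804 even under its best assignment. Minimum: 719.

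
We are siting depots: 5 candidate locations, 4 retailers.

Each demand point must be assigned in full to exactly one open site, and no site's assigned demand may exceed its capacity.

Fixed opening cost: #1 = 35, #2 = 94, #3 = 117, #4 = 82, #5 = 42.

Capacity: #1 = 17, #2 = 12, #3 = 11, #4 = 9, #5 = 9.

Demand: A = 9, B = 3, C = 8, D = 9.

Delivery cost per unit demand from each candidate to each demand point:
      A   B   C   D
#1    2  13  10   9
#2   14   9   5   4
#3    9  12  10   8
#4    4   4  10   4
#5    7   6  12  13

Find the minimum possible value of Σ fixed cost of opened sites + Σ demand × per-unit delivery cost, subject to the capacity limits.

Open {#1, #2}; cheapest assignment that respects the capacities:
  #1 (cap 17, load 17): A, C — cost 9×2 + 8×10 = 98
  #2 (cap 12, load 12): B, D — cost 3×9 + 9×4 = 63
  Shipping 161, fixed 129 → total 290.
  Any other capacity-feasible assignment to {#1, #2} ships for at least 161.
Compare {#1, #4, #5}: its best feasible assignment gives total 311.
Compare {#1, #2, #5}: its best feasible assignment gives total 323.
Every other set of open sites that can feasibly serve all demand totals ≥ 311 even under its best assignment. Minimum: 290.

290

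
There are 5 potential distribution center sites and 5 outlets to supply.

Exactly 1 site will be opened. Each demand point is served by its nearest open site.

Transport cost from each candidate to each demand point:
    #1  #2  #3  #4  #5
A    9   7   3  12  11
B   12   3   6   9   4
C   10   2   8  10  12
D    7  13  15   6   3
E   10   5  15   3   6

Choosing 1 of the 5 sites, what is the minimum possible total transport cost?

34

Open {B}.
  #1→B 12, #2→B 3, #3→B 6, #4→B 9, #5→B 4  ⇒ total 34.
Compare {E}: total 39.
Compare {A}: total 42.
No size-1 selection does better; minimum is 34.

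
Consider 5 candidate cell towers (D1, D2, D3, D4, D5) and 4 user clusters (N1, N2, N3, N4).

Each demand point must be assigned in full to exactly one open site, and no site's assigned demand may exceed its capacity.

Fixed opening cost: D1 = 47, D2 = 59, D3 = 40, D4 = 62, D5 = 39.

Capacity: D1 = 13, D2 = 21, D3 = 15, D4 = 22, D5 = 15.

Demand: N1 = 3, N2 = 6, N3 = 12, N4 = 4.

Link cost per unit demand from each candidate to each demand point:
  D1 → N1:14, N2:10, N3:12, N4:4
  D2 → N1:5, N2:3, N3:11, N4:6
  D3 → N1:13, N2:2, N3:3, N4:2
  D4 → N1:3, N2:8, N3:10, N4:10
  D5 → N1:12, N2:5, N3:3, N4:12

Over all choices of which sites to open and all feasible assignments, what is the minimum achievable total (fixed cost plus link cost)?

171

Open {D3, D5}; cheapest assignment that respects the capacities:
  D3 (cap 15, load 10): N2, N4 — cost 6×2 + 4×2 = 20
  D5 (cap 15, load 15): N1, N3 — cost 3×12 + 12×3 = 72
  Shipping 92, fixed 79 → total 171.
  Any other capacity-feasible assignment to {D3, D5} ships for at least 92.
Compare {D2, D5}: its best feasible assignment gives total 191.
Compare {D2, D3}: its best feasible assignment gives total 192.
Every other set of open sites that can feasibly serve all demand totals ≥ 191 even under its best assignment. Minimum: 171.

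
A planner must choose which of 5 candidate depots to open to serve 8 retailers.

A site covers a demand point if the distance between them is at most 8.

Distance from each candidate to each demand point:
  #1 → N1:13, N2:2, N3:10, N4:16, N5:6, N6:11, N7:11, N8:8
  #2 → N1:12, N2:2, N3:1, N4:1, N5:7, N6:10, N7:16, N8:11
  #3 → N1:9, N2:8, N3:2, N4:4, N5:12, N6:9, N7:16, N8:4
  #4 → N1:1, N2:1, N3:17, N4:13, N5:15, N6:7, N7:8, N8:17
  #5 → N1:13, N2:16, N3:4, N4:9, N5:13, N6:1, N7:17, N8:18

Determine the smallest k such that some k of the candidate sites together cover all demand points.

3

Coverage sets (demand points within 8 of each site):
  #1: {N2, N5, N8}
  #2: {N2, N3, N4, N5}
  #3: {N2, N3, N4, N8}
  #4: {N1, N2, N6, N7}
  #5: {N3, N6}
No 2 sites suffice: every size-2 union leaves at least one demand point uncovered.
But {#1, #2, #4} covers everything, so the minimum is 3.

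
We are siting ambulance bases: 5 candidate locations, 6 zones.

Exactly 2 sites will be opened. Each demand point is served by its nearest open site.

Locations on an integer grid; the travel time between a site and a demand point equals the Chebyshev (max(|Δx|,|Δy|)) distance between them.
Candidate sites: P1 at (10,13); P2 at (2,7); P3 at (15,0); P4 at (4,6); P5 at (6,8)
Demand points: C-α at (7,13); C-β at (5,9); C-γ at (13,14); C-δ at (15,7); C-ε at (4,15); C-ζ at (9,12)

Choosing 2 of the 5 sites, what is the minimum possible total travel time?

Open {P1, P5}.
  C-α→P1 3, C-β→P5 1, C-γ→P1 3, C-δ→P1 6, C-ε→P1 6, C-ζ→P1 1  ⇒ total 20.
Compare {P1, P2}: total 22.
Compare {P1, P4}: total 22.
No size-2 selection does better; minimum is 20.

20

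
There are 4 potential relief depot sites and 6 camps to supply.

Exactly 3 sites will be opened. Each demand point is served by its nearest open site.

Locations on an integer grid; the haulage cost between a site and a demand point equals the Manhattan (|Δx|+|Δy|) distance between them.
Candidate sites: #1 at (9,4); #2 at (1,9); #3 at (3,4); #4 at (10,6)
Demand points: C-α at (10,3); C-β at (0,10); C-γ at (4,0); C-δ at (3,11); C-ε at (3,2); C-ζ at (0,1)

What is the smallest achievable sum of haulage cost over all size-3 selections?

Open {#1, #2, #3}.
  C-α→#1 2, C-β→#2 2, C-γ→#3 5, C-δ→#2 4, C-ε→#3 2, C-ζ→#3 6  ⇒ total 21.
Compare {#2, #3, #4}: total 22.
Compare {#1, #3, #4}: total 31.
No size-3 selection does better; minimum is 21.

21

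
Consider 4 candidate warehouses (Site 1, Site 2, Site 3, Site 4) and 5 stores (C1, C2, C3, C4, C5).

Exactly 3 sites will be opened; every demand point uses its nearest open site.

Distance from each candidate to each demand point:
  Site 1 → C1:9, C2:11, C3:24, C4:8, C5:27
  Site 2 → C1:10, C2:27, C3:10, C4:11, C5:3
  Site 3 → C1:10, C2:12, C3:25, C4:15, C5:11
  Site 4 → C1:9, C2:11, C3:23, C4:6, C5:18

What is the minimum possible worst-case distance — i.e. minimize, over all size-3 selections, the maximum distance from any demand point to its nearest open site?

Open {Site 1, Site 2, Site 3}.
  Farthest demand point is C2 at distance 11 (to Site 1); all others are ≤ 11.
With {Site 1, Site 2, Site 4} the worst case is 11.
With {Site 2, Site 3, Site 4} the worst case is 11.
No size-3 selection achieves below 11.

11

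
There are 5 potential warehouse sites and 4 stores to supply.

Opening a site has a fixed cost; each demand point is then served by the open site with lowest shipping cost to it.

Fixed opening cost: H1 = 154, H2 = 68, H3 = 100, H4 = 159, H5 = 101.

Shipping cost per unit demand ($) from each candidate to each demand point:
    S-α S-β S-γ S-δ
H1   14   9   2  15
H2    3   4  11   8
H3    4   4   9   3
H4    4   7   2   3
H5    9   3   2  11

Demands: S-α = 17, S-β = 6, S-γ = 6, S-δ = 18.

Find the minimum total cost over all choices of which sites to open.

Open {H3}: assign each demand point to its cheapest open site.
  S-α→H3 17×4=68, S-β→H3 6×4=24, S-γ→H3 6×9=54, S-δ→H3 18×3=54
  shipping cost 200, fixed 100 → total 300.
Compare {H4}: shipping cost 176 + fixed 159 = 335.
Compare {H2, H3}: shipping cost 183 + fixed 168 = 351.
Compare {H2}: shipping cost 285 + fixed 68 = 353.
All other subsets cost ≥ 335. Minimum total cost: 300.

300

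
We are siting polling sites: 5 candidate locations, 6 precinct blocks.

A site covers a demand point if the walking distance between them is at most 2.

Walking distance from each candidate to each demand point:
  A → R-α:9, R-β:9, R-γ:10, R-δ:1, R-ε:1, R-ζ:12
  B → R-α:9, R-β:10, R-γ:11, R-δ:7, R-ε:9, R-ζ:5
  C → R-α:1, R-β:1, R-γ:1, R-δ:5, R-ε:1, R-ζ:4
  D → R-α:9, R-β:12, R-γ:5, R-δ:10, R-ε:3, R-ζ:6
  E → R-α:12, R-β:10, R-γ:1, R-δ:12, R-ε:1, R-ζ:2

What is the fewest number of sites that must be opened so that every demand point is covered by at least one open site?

Coverage sets (demand points within 2 of each site):
  A: {R-δ, R-ε}
  B: {}
  C: {R-α, R-β, R-γ, R-ε}
  D: {}
  E: {R-γ, R-ε, R-ζ}
No 2 sites suffice: every size-2 union leaves at least one demand point uncovered.
But {A, C, E} covers everything, so the minimum is 3.

3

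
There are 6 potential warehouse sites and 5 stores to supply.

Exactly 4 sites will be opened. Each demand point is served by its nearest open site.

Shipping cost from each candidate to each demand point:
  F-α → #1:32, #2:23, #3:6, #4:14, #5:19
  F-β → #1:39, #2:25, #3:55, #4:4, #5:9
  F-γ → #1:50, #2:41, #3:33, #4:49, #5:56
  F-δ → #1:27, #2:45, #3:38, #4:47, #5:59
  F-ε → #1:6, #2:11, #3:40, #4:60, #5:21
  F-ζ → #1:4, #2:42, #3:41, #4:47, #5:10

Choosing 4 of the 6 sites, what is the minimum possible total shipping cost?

Open {F-α, F-β, F-ε, F-ζ}.
  #1→F-ζ 4, #2→F-ε 11, #3→F-α 6, #4→F-β 4, #5→F-β 9  ⇒ total 34.
Compare {F-α, F-β, F-γ, F-ε}: total 36.
Compare {F-α, F-β, F-δ, F-ε}: total 36.
No size-4 selection does better; minimum is 34.

34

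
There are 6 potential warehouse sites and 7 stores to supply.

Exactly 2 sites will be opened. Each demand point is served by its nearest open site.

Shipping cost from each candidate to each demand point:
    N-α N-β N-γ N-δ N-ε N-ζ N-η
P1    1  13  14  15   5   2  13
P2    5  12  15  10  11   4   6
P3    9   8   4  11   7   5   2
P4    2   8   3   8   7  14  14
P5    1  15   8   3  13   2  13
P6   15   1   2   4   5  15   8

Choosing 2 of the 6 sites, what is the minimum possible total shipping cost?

Open {P5, P6}.
  N-α→P5 1, N-β→P6 1, N-γ→P6 2, N-δ→P5 3, N-ε→P6 5, N-ζ→P5 2, N-η→P6 8  ⇒ total 22.
Compare {P1, P6}: total 23.
Compare {P2, P6}: total 27.
No size-2 selection does better; minimum is 22.

22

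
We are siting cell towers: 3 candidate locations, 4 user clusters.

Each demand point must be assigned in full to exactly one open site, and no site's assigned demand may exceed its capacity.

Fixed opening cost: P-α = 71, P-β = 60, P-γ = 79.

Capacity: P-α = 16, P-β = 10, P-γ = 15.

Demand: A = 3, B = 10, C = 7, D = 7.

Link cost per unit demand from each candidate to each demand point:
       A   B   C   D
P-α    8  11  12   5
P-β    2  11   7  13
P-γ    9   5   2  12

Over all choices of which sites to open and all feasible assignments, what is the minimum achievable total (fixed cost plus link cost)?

Open {P-α, P-γ}; cheapest assignment that respects the capacities:
  P-α (cap 16, load 14): C, D — cost 7×12 + 7×5 = 119
  P-γ (cap 15, load 13): A, B — cost 3×9 + 10×5 = 77
  Shipping 196, fixed 150 → total 346.
  Any other capacity-feasible assignment to {P-α, P-γ} ships for at least 196.
Compare {P-α, P-β, P-γ}: its best feasible assignment gives total 350.
Every other set of open sites that can feasibly serve all demand totals ≥ 350 even under its best assignment. Minimum: 346.

346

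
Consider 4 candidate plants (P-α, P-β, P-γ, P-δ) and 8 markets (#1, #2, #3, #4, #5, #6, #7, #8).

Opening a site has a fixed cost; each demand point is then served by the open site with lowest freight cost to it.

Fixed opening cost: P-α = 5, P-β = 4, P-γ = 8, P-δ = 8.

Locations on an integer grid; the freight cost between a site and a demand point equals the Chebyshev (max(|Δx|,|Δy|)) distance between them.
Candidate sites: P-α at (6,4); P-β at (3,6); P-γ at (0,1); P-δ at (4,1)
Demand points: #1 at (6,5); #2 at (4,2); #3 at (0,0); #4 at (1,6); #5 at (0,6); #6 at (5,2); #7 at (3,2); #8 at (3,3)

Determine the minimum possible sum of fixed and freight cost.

Open {P-β, P-δ}: assign each demand point to its cheapest open site.
  #1→P-β 3, #2→P-δ 1, #3→P-δ 4, #4→P-β 2, #5→P-β 3, #6→P-δ 1, #7→P-δ 1, #8→P-δ 2
  freight cost 17, fixed 12 → total 29.
Compare {P-δ}: freight cost 23 + fixed 8 = 31.
Compare {P-α, P-β}: freight cost 22 + fixed 9 = 31.
Compare {P-α, P-β, P-δ}: freight cost 15 + fixed 17 = 32.
All other subsets cost ≥ 31. Minimum total cost: 29.

29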